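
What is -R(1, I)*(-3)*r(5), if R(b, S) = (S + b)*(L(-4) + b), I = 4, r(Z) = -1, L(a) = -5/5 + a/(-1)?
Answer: -60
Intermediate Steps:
L(a) = -1 - a (L(a) = -5*1/5 + a*(-1) = -1 - a)
R(b, S) = (3 + b)*(S + b) (R(b, S) = (S + b)*((-1 - 1*(-4)) + b) = (S + b)*((-1 + 4) + b) = (S + b)*(3 + b) = (3 + b)*(S + b))
-R(1, I)*(-3)*r(5) = -(1**2 + 3*4 + 3*1 + 4*1)*(-3)*(-1) = -(1 + 12 + 3 + 4)*(-3)*(-1) = -20*(-3)*(-1) = -(-60)*(-1) = -1*60 = -60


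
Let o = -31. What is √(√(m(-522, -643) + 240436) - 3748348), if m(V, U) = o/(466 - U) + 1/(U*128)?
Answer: √(-30496143685325152192 + 2139261*√3477618501824019418)/2852348 ≈ 1935.9*I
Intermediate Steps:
m(V, U) = -31/(466 - U) + 1/(128*U) (m(V, U) = -31/(466 - U) + 1/(U*128) = -31/(466 - U) + (1/128)/U = -31/(466 - U) + 1/(128*U))
√(√(m(-522, -643) + 240436) - 3748348) = √(√((1/128)*(-466 + 3969*(-643))/(-643*(-466 - 643)) + 240436) - 3748348) = √(√((1/128)*(-1/643)*(-466 - 2552067)/(-1109) + 240436) - 3748348) = √(√((1/128)*(-1/643)*(-1/1109)*(-2552533) + 240436) - 3748348) = √(√(-2552533/91275136 + 240436) - 3748348) = √(√(21945826046763/91275136) - 3748348) = √(3*√3477618501824019418/11409392 - 3748348) = √(-3748348 + 3*√3477618501824019418/11409392)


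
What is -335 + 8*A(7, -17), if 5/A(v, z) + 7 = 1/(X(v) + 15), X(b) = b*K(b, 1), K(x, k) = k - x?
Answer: -6473/19 ≈ -340.68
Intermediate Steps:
X(b) = b*(1 - b)
A(v, z) = 5/(-7 + 1/(15 + v*(1 - v))) (A(v, z) = 5/(-7 + 1/(v*(1 - v) + 15)) = 5/(-7 + 1/(15 + v*(1 - v))))
-335 + 8*A(7, -17) = -335 + 8*(5*(15 - 1*7*(-1 + 7))/(-104 + 7*7*(-1 + 7))) = -335 + 8*(5*(15 - 1*7*6)/(-104 + 7*7*6)) = -335 + 8*(5*(15 - 42)/(-104 + 294)) = -335 + 8*(5*(-27)/190) = -335 + 8*(5*(1/190)*(-27)) = -335 + 8*(-27/38) = -335 - 108/19 = -6473/19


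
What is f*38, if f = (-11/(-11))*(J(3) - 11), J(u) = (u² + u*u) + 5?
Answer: 456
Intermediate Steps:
J(u) = 5 + 2*u² (J(u) = (u² + u²) + 5 = 2*u² + 5 = 5 + 2*u²)
f = 12 (f = (-11/(-11))*((5 + 2*3²) - 11) = (-11*(-1/11))*((5 + 2*9) - 11) = 1*((5 + 18) - 11) = 1*(23 - 11) = 1*12 = 12)
f*38 = 12*38 = 456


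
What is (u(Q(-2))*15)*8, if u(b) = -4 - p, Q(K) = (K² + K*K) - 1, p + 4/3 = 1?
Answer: -440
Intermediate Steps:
p = -⅓ (p = -4/3 + 1 = -⅓ ≈ -0.33333)
Q(K) = -1 + 2*K² (Q(K) = (K² + K²) - 1 = 2*K² - 1 = -1 + 2*K²)
u(b) = -11/3 (u(b) = -4 - 1*(-⅓) = -4 + ⅓ = -11/3)
(u(Q(-2))*15)*8 = -11/3*15*8 = -55*8 = -440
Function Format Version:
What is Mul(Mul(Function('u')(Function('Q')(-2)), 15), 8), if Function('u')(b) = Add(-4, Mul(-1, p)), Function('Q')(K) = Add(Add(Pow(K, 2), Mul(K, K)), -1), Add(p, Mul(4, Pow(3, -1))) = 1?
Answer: -440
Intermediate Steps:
p = Rational(-1, 3) (p = Add(Rational(-4, 3), 1) = Rational(-1, 3) ≈ -0.33333)
Function('Q')(K) = Add(-1, Mul(2, Pow(K, 2))) (Function('Q')(K) = Add(Add(Pow(K, 2), Pow(K, 2)), -1) = Add(Mul(2, Pow(K, 2)), -1) = Add(-1, Mul(2, Pow(K, 2))))
Function('u')(b) = Rational(-11, 3) (Function('u')(b) = Add(-4, Mul(-1, Rational(-1, 3))) = Add(-4, Rational(1, 3)) = Rational(-11, 3))
Mul(Mul(Function('u')(Function('Q')(-2)), 15), 8) = Mul(Mul(Rational(-11, 3), 15), 8) = Mul(-55, 8) = -440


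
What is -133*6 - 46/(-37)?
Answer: -29480/37 ≈ -796.76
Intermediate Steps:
-133*6 - 46/(-37) = -19*42 - 46*(-1/37) = -798 + 46/37 = -29480/37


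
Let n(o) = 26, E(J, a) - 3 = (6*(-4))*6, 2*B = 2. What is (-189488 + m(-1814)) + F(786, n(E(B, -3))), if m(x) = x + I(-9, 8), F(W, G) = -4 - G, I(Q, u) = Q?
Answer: -191341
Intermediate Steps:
B = 1 (B = (1/2)*2 = 1)
E(J, a) = -141 (E(J, a) = 3 + (6*(-4))*6 = 3 - 24*6 = 3 - 144 = -141)
m(x) = -9 + x (m(x) = x - 9 = -9 + x)
(-189488 + m(-1814)) + F(786, n(E(B, -3))) = (-189488 + (-9 - 1814)) + (-4 - 1*26) = (-189488 - 1823) + (-4 - 26) = -191311 - 30 = -191341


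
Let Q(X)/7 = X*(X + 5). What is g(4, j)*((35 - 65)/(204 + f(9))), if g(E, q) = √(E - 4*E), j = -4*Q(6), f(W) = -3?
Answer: -20*I*√3/67 ≈ -0.51703*I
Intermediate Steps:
Q(X) = 7*X*(5 + X) (Q(X) = 7*(X*(X + 5)) = 7*(X*(5 + X)) = 7*X*(5 + X))
j = -1848 (j = -28*6*(5 + 6) = -28*6*11 = -4*462 = -1848)
g(E, q) = √3*√(-E) (g(E, q) = √(-3*E) = √3*√(-E))
g(4, j)*((35 - 65)/(204 + f(9))) = (√3*√(-1*4))*((35 - 65)/(204 - 3)) = (√3*√(-4))*(-30/201) = (√3*(2*I))*(-30*1/201) = (2*I*√3)*(-10/67) = -20*I*√3/67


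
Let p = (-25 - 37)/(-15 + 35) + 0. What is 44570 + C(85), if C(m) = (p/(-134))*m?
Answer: 11945287/268 ≈ 44572.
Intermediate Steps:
p = -31/10 (p = -62/20 + 0 = -62*1/20 + 0 = -31/10 + 0 = -31/10 ≈ -3.1000)
C(m) = 31*m/1340 (C(m) = (-31/10/(-134))*m = (-31/10*(-1/134))*m = 31*m/1340)
44570 + C(85) = 44570 + (31/1340)*85 = 44570 + 527/268 = 11945287/268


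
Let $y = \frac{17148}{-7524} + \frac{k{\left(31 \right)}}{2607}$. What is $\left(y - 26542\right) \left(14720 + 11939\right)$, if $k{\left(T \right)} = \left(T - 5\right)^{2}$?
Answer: $- \frac{11683794902949}{16511} \approx -7.0764 \cdot 10^{8}$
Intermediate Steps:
$k{\left(T \right)} = \left(-5 + T\right)^{2}$
$y = - \frac{33349}{16511}$ ($y = \frac{17148}{-7524} + \frac{\left(-5 + 31\right)^{2}}{2607} = 17148 \left(- \frac{1}{7524}\right) + 26^{2} \cdot \frac{1}{2607} = - \frac{1429}{627} + 676 \cdot \frac{1}{2607} = - \frac{1429}{627} + \frac{676}{2607} = - \frac{33349}{16511} \approx -2.0198$)
$\left(y - 26542\right) \left(14720 + 11939\right) = \left(- \frac{33349}{16511} - 26542\right) \left(14720 + 11939\right) = \left(- \frac{438268311}{16511}\right) 26659 = - \frac{11683794902949}{16511}$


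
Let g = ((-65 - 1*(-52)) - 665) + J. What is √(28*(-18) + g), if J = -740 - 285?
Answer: I*√2207 ≈ 46.979*I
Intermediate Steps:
J = -1025
g = -1703 (g = ((-65 - 1*(-52)) - 665) - 1025 = ((-65 + 52) - 665) - 1025 = (-13 - 665) - 1025 = -678 - 1025 = -1703)
√(28*(-18) + g) = √(28*(-18) - 1703) = √(-504 - 1703) = √(-2207) = I*√2207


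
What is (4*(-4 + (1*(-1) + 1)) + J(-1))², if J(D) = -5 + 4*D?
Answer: 625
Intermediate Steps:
(4*(-4 + (1*(-1) + 1)) + J(-1))² = (4*(-4 + (1*(-1) + 1)) + (-5 + 4*(-1)))² = (4*(-4 + (-1 + 1)) + (-5 - 4))² = (4*(-4 + 0) - 9)² = (4*(-4) - 9)² = (-16 - 9)² = (-25)² = 625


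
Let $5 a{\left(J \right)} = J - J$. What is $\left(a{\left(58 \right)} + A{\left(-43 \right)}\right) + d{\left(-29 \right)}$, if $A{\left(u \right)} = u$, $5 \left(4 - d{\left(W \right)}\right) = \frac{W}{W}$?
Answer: $- \frac{196}{5} \approx -39.2$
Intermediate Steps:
$d{\left(W \right)} = \frac{19}{5}$ ($d{\left(W \right)} = 4 - \frac{W \frac{1}{W}}{5} = 4 - \frac{1}{5} = \frac{19}{5}$)
$a{\left(J \right)} = 0$ ($a{\left(J \right)} = \frac{J - J}{5} = \frac{1}{5} \cdot 0 = 0$)
$\left(a{\left(58 \right)} + A{\left(-43 \right)}\right) + d{\left(-29 \right)} = \left(0 - 43\right) + \frac{19}{5} = -43 + \frac{19}{5} = - \frac{196}{5}$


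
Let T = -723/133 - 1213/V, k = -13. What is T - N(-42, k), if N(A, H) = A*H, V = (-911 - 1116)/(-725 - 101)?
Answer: -281919961/269591 ≈ -1045.7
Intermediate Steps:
V = 2027/826 (V = -2027/(-826) = -2027*(-1/826) = 2027/826 ≈ 2.4540)
T = -134723275/269591 (T = -723/133 - 1213/2027/826 = -723*1/133 - 1213*826/2027 = -723/133 - 1001938/2027 = -134723275/269591 ≈ -499.73)
T - N(-42, k) = -134723275/269591 - (-42)*(-13) = -134723275/269591 - 1*546 = -134723275/269591 - 546 = -281919961/269591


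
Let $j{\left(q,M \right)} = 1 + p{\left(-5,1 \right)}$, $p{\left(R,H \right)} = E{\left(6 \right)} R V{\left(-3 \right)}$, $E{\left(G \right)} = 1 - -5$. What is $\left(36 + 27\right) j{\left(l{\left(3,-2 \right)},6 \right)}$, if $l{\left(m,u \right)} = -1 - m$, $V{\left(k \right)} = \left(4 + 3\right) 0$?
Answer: $63$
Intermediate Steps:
$E{\left(G \right)} = 6$ ($E{\left(G \right)} = 1 + 5 = 6$)
$V{\left(k \right)} = 0$ ($V{\left(k \right)} = 7 \cdot 0 = 0$)
$p{\left(R,H \right)} = 0$ ($p{\left(R,H \right)} = 6 R 0 = 0$)
$j{\left(q,M \right)} = 1$ ($j{\left(q,M \right)} = 1 + 0 = 1$)
$\left(36 + 27\right) j{\left(l{\left(3,-2 \right)},6 \right)} = \left(36 + 27\right) 1 = 63 \cdot 1 = 63$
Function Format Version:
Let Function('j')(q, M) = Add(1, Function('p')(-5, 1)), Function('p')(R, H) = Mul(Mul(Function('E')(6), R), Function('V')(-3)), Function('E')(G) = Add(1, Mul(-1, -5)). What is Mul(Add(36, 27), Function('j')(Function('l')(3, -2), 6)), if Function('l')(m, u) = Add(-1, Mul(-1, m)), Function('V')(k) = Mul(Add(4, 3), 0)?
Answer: 63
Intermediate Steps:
Function('E')(G) = 6 (Function('E')(G) = Add(1, 5) = 6)
Function('V')(k) = 0 (Function('V')(k) = Mul(7, 0) = 0)
Function('p')(R, H) = 0 (Function('p')(R, H) = Mul(Mul(6, R), 0) = 0)
Function('j')(q, M) = 1 (Function('j')(q, M) = Add(1, 0) = 1)
Mul(Add(36, 27), Function('j')(Function('l')(3, -2), 6)) = Mul(Add(36, 27), 1) = Mul(63, 1) = 63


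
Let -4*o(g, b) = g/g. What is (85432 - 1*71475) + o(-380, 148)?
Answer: 55827/4 ≈ 13957.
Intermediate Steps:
o(g, b) = -1/4 (o(g, b) = -g/(4*g) = -1/4*1 = -1/4)
(85432 - 1*71475) + o(-380, 148) = (85432 - 1*71475) - 1/4 = (85432 - 71475) - 1/4 = 13957 - 1/4 = 55827/4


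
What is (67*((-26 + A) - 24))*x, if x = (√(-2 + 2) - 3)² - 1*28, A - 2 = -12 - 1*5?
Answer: 82745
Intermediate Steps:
A = -15 (A = 2 + (-12 - 1*5) = 2 + (-12 - 5) = 2 - 17 = -15)
x = -19 (x = (√0 - 3)² - 28 = (0 - 3)² - 28 = (-3)² - 28 = 9 - 28 = -19)
(67*((-26 + A) - 24))*x = (67*((-26 - 15) - 24))*(-19) = (67*(-41 - 24))*(-19) = (67*(-65))*(-19) = -4355*(-19) = 82745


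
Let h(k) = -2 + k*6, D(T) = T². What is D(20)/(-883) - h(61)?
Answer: -321812/883 ≈ -364.45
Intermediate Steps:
h(k) = -2 + 6*k
D(20)/(-883) - h(61) = 20²/(-883) - (-2 + 6*61) = 400*(-1/883) - (-2 + 366) = -400/883 - 1*364 = -400/883 - 364 = -321812/883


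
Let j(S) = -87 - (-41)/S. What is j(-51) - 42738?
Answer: -2184116/51 ≈ -42826.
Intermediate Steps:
j(S) = -87 + 41/S
j(-51) - 42738 = (-87 + 41/(-51)) - 42738 = (-87 + 41*(-1/51)) - 42738 = (-87 - 41/51) - 42738 = -4478/51 - 42738 = -2184116/51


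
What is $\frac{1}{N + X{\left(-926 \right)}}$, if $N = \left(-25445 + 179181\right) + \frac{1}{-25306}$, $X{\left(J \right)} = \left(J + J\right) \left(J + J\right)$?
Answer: $\frac{25306}{90687593839} \approx 2.7905 \cdot 10^{-7}$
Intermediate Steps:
$X{\left(J \right)} = 4 J^{2}$ ($X{\left(J \right)} = 2 J 2 J = 4 J^{2}$)
$N = \frac{3890443215}{25306}$ ($N = 153736 - \frac{1}{25306} = \frac{3890443215}{25306} \approx 1.5374 \cdot 10^{5}$)
$\frac{1}{N + X{\left(-926 \right)}} = \frac{1}{\frac{3890443215}{25306} + 4 \left(-926\right)^{2}} = \frac{1}{\frac{3890443215}{25306} + 4 \cdot 857476} = \frac{1}{\frac{3890443215}{25306} + 3429904} = \frac{1}{\frac{90687593839}{25306}} = \frac{25306}{90687593839}$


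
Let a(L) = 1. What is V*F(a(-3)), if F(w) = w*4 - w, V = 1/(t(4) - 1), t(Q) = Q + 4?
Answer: 3/7 ≈ 0.42857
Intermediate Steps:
t(Q) = 4 + Q
V = ⅐ (V = 1/((4 + 4) - 1) = 1/(8 - 1) = 1/7 = ⅐ ≈ 0.14286)
F(w) = 3*w (F(w) = 4*w - w = 3*w)
V*F(a(-3)) = (3*1)/7 = (⅐)*3 = 3/7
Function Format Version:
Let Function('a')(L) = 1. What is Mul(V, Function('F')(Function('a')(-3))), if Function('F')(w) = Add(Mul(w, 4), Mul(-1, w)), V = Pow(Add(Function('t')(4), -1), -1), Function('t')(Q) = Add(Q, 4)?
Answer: Rational(3, 7) ≈ 0.42857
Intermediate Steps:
Function('t')(Q) = Add(4, Q)
V = Rational(1, 7) (V = Pow(Add(Add(4, 4), -1), -1) = Pow(Add(8, -1), -1) = Pow(7, -1) = Rational(1, 7) ≈ 0.14286)
Function('F')(w) = Mul(3, w) (Function('F')(w) = Add(Mul(4, w), Mul(-1, w)) = Mul(3, w))
Mul(V, Function('F')(Function('a')(-3))) = Mul(Rational(1, 7), Mul(3, 1)) = Mul(Rational(1, 7), 3) = Rational(3, 7)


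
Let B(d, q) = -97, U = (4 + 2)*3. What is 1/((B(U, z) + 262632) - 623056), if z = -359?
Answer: -1/360521 ≈ -2.7738e-6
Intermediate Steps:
U = 18 (U = 6*3 = 18)
1/((B(U, z) + 262632) - 623056) = 1/((-97 + 262632) - 623056) = 1/(262535 - 623056) = 1/(-360521) = -1/360521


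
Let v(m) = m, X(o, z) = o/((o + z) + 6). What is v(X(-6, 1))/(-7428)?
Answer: 1/1238 ≈ 0.00080775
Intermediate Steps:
X(o, z) = o/(6 + o + z)
v(X(-6, 1))/(-7428) = -6/(6 - 6 + 1)/(-7428) = -6/1*(-1/7428) = -6*1*(-1/7428) = -6*(-1/7428) = 1/1238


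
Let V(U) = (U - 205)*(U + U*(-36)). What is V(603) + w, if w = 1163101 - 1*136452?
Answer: -7373141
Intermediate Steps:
w = 1026649 (w = 1163101 - 136452 = 1026649)
V(U) = -35*U*(-205 + U) (V(U) = (-205 + U)*(U - 36*U) = (-205 + U)*(-35*U) = -35*U*(-205 + U))
V(603) + w = 35*603*(205 - 1*603) + 1026649 = 35*603*(205 - 603) + 1026649 = 35*603*(-398) + 1026649 = -8399790 + 1026649 = -7373141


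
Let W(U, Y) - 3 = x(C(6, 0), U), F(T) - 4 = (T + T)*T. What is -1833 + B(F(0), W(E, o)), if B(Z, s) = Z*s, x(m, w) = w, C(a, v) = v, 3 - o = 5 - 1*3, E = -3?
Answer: -1833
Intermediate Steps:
F(T) = 4 + 2*T² (F(T) = 4 + (T + T)*T = 4 + (2*T)*T = 4 + 2*T²)
o = 1 (o = 3 - (5 - 1*3) = 3 - (5 - 3) = 3 - 1*2 = 3 - 2 = 1)
W(U, Y) = 3 + U
-1833 + B(F(0), W(E, o)) = -1833 + (4 + 2*0²)*(3 - 3) = -1833 + (4 + 2*0)*0 = -1833 + (4 + 0)*0 = -1833 + 4*0 = -1833 + 0 = -1833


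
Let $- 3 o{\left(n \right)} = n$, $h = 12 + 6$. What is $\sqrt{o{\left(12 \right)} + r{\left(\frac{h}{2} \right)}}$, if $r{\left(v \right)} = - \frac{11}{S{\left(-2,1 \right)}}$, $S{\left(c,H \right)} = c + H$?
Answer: $\sqrt{7} \approx 2.6458$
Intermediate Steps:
$h = 18$
$o{\left(n \right)} = - \frac{n}{3}$
$S{\left(c,H \right)} = H + c$
$r{\left(v \right)} = 11$ ($r{\left(v \right)} = - \frac{11}{1 - 2} = - \frac{11}{-1} = \left(-11\right) \left(-1\right) = 11$)
$\sqrt{o{\left(12 \right)} + r{\left(\frac{h}{2} \right)}} = \sqrt{\left(- \frac{1}{3}\right) 12 + 11} = \sqrt{-4 + 11} = \sqrt{7}$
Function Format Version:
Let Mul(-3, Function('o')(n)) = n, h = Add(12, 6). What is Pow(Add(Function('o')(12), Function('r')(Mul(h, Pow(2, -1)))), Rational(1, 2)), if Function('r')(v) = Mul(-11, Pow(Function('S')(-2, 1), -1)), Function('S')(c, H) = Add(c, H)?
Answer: Pow(7, Rational(1, 2)) ≈ 2.6458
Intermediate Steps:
h = 18
Function('o')(n) = Mul(Rational(-1, 3), n)
Function('S')(c, H) = Add(H, c)
Function('r')(v) = 11 (Function('r')(v) = Mul(-11, Pow(Add(1, -2), -1)) = Mul(-11, Pow(-1, -1)) = Mul(-11, -1) = 11)
Pow(Add(Function('o')(12), Function('r')(Mul(h, Pow(2, -1)))), Rational(1, 2)) = Pow(Add(Mul(Rational(-1, 3), 12), 11), Rational(1, 2)) = Pow(Add(-4, 11), Rational(1, 2)) = Pow(7, Rational(1, 2))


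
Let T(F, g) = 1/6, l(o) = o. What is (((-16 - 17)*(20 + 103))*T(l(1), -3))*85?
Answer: -115005/2 ≈ -57503.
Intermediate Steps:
T(F, g) = 1/6
(((-16 - 17)*(20 + 103))*T(l(1), -3))*85 = (((-16 - 17)*(20 + 103))*(1/6))*85 = (-33*123*(1/6))*85 = -4059*1/6*85 = -1353/2*85 = -115005/2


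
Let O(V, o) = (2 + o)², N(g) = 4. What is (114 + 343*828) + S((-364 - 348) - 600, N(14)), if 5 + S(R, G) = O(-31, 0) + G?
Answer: 284121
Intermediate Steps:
S(R, G) = -1 + G (S(R, G) = -5 + ((2 + 0)² + G) = -5 + (2² + G) = -5 + (4 + G) = -1 + G)
(114 + 343*828) + S((-364 - 348) - 600, N(14)) = (114 + 343*828) + (-1 + 4) = (114 + 284004) + 3 = 284118 + 3 = 284121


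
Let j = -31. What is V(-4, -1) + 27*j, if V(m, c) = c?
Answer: -838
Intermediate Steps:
V(-4, -1) + 27*j = -1 + 27*(-31) = -1 - 837 = -838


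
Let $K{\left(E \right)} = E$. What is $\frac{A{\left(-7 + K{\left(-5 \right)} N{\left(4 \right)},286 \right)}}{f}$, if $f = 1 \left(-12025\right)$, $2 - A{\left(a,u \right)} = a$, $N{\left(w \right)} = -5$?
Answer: $\frac{16}{12025} \approx 0.0013306$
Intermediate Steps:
$A{\left(a,u \right)} = 2 - a$
$f = -12025$
$\frac{A{\left(-7 + K{\left(-5 \right)} N{\left(4 \right)},286 \right)}}{f} = \frac{2 - \left(-7 - -25\right)}{-12025} = \left(2 - \left(-7 + 25\right)\right) \left(- \frac{1}{12025}\right) = \left(2 - 18\right) \left(- \frac{1}{12025}\right) = \left(-16\right) \left(- \frac{1}{12025}\right) = \frac{16}{12025}$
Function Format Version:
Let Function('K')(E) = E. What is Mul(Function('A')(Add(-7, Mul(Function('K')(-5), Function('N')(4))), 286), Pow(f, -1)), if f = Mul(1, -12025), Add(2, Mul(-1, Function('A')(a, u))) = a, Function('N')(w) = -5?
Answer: Rational(16, 12025) ≈ 0.0013306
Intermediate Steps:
Function('A')(a, u) = Add(2, Mul(-1, a))
f = -12025
Mul(Function('A')(Add(-7, Mul(Function('K')(-5), Function('N')(4))), 286), Pow(f, -1)) = Mul(Add(2, Mul(-1, Add(-7, Mul(-5, -5)))), Pow(-12025, -1)) = Mul(Add(2, Mul(-1, Add(-7, 25))), Rational(-1, 12025)) = Mul(Add(2, Mul(-1, 18)), Rational(-1, 12025)) = Mul(Add(2, -18), Rational(-1, 12025)) = Mul(-16, Rational(-1, 12025)) = Rational(16, 12025)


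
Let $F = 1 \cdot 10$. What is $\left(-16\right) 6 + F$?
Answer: $-86$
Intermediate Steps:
$F = 10$
$\left(-16\right) 6 + F = \left(-16\right) 6 + 10 = -96 + 10 = -86$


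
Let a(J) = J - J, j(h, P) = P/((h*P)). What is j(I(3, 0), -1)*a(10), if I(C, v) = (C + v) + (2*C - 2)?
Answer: 0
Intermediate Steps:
I(C, v) = -2 + v + 3*C (I(C, v) = (C + v) + (-2 + 2*C) = -2 + v + 3*C)
j(h, P) = 1/h (j(h, P) = P/((P*h)) = P*(1/(P*h)) = 1/h)
a(J) = 0
j(I(3, 0), -1)*a(10) = 0/(-2 + 0 + 3*3) = 0/(-2 + 0 + 9) = 0/7 = (1/7)*0 = 0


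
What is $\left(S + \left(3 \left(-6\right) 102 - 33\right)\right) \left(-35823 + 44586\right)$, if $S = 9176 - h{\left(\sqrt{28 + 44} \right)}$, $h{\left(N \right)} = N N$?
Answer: $63400305$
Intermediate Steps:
$h{\left(N \right)} = N^{2}$
$S = 9104$ ($S = 9176 - \left(\sqrt{28 + 44}\right)^{2} = 9176 - \left(\sqrt{72}\right)^{2} = 9176 - \left(6 \sqrt{2}\right)^{2} = 9176 - 72 = 9104$)
$\left(S + \left(3 \left(-6\right) 102 - 33\right)\right) \left(-35823 + 44586\right) = \left(9104 + \left(3 \left(-6\right) 102 - 33\right)\right) \left(-35823 + 44586\right) = \left(9104 - 1869\right) 8763 = 7235 \cdot 8763 = 63400305$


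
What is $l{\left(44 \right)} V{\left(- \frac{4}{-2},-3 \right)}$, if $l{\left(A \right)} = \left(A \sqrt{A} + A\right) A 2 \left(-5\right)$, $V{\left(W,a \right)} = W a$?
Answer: $116160 + 232320 \sqrt{11} \approx 8.8668 \cdot 10^{5}$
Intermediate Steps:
$l{\left(A \right)} = - 10 A \left(A + A^{\frac{3}{2}}\right)$ ($l{\left(A \right)} = \left(A^{\frac{3}{2}} + A\right) 2 A \left(-5\right) = \left(A + A^{\frac{3}{2}}\right) \left(- 10 A\right) = - 10 A \left(A + A^{\frac{3}{2}}\right)$)
$l{\left(44 \right)} V{\left(- \frac{4}{-2},-3 \right)} = \left(- 10 \cdot 44^{2} - 10 \cdot 44^{\frac{5}{2}}\right) - \frac{4}{-2} \left(-3\right) = \left(\left(-10\right) 1936 - 10 \cdot 3872 \sqrt{11}\right) \left(-4\right) \left(- \frac{1}{2}\right) \left(-3\right) = \left(-19360 - 38720 \sqrt{11}\right) 2 \left(-3\right) = \left(-19360 - 38720 \sqrt{11}\right) \left(-6\right) = 116160 + 232320 \sqrt{11}$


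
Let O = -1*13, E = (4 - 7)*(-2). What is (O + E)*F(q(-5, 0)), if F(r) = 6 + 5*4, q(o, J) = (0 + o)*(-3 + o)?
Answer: -182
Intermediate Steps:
q(o, J) = o*(-3 + o)
F(r) = 26 (F(r) = 6 + 20 = 26)
E = 6 (E = -3*(-2) = 6)
O = -13
(O + E)*F(q(-5, 0)) = (-13 + 6)*26 = -7*26 = -182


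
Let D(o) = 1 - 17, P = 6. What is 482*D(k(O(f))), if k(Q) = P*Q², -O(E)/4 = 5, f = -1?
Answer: -7712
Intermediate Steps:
O(E) = -20 (O(E) = -4*5 = -20)
k(Q) = 6*Q²
D(o) = -16
482*D(k(O(f))) = 482*(-16) = -7712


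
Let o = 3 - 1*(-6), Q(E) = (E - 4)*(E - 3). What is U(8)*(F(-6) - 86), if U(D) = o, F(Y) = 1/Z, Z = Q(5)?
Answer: -1539/2 ≈ -769.50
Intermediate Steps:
Q(E) = (-4 + E)*(-3 + E)
Z = 2 (Z = 12 + 5**2 - 7*5 = 12 + 25 - 35 = 2)
F(Y) = 1/2
o = 9 (o = 3 + 6 = 9)
U(D) = 9
U(8)*(F(-6) - 86) = 9*(1/2 - 86) = 9*(-171/2) = -1539/2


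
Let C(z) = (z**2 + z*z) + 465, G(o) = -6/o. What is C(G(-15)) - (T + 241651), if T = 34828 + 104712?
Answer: -9518142/25 ≈ -3.8073e+5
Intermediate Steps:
T = 139540
C(z) = 465 + 2*z**2 (C(z) = (z**2 + z**2) + 465 = 2*z**2 + 465 = 465 + 2*z**2)
C(G(-15)) - (T + 241651) = (465 + 2*(-6/(-15))**2) - (139540 + 241651) = (465 + 2*(-6*(-1/15))**2) - 1*381191 = (465 + 2*(2/5)**2) - 381191 = (465 + 2*(4/25)) - 381191 = (465 + 8/25) - 381191 = 11633/25 - 381191 = -9518142/25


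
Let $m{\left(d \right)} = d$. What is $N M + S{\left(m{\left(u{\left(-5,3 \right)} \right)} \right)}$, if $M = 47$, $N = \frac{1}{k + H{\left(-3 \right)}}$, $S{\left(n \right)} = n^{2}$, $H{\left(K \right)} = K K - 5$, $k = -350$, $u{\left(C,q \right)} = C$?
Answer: $\frac{8603}{346} \approx 24.864$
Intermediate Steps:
$H{\left(K \right)} = -5 + K^{2}$ ($H{\left(K \right)} = K^{2} - 5 = -5 + K^{2}$)
$N = - \frac{1}{346}$ ($N = \frac{1}{-350 - \left(5 - \left(-3\right)^{2}\right)} = \frac{1}{-350 + \left(-5 + 9\right)} = \frac{1}{-350 + 4} = \frac{1}{-346} = - \frac{1}{346} \approx -0.0028902$)
$N M + S{\left(m{\left(u{\left(-5,3 \right)} \right)} \right)} = \left(- \frac{1}{346}\right) 47 + \left(-5\right)^{2} = - \frac{47}{346} + 25 = \frac{8603}{346}$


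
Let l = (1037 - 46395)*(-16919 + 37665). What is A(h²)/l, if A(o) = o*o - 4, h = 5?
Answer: -27/40912916 ≈ -6.5994e-7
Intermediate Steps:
A(o) = -4 + o² (A(o) = o² - 4 = -4 + o²)
l = -940997068 (l = -45358*20746 = -940997068)
A(h²)/l = (-4 + (5²)²)/(-940997068) = (-4 + 25²)*(-1/940997068) = (-4 + 625)*(-1/940997068) = 621*(-1/940997068) = -27/40912916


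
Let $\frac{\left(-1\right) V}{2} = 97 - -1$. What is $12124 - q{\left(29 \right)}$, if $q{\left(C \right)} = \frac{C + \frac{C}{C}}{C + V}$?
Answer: $\frac{2024738}{167} \approx 12124.0$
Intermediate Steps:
$V = -196$ ($V = - 2 \left(97 - -1\right) = - 2 \left(97 + 1\right) = \left(-2\right) 98 = -196$)
$q{\left(C \right)} = \frac{1 + C}{-196 + C}$ ($q{\left(C \right)} = \frac{C + \frac{C}{C}}{C - 196} = \frac{C + 1}{-196 + C} = \frac{1 + C}{-196 + C}$)
$12124 - q{\left(29 \right)} = 12124 - \frac{1 + 29}{-196 + 29} = 12124 - \frac{1}{-167} \cdot 30 = 12124 - \left(- \frac{1}{167}\right) 30 = 12124 - - \frac{30}{167} = 12124 + \frac{30}{167} = \frac{2024738}{167}$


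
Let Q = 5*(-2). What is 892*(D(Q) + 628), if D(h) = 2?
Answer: 561960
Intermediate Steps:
Q = -10
892*(D(Q) + 628) = 892*(2 + 628) = 892*630 = 561960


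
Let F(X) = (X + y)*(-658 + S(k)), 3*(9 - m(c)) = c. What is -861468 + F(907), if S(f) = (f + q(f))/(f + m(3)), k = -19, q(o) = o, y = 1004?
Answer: -23235348/11 ≈ -2.1123e+6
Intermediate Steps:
m(c) = 9 - c/3
S(f) = 2*f/(8 + f) (S(f) = (f + f)/(f + (9 - ⅓*3)) = (2*f)/(f + (9 - 1)) = (2*f)/(f + 8) = (2*f)/(8 + f) = 2*f/(8 + f))
F(X) = -7228800/11 - 7200*X/11 (F(X) = (X + 1004)*(-658 + 2*(-19)/(8 - 19)) = (1004 + X)*(-658 + 2*(-19)/(-11)) = (1004 + X)*(-658 + 2*(-19)*(-1/11)) = (1004 + X)*(-658 + 38/11) = (1004 + X)*(-7200/11) = -7228800/11 - 7200*X/11)
-861468 + F(907) = -861468 + (-7228800/11 - 7200/11*907) = -861468 + (-7228800/11 - 6530400/11) = -861468 - 13759200/11 = -23235348/11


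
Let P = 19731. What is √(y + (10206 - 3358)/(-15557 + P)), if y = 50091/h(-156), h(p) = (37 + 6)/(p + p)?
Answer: 2*I*√731754998750038/89741 ≈ 602.87*I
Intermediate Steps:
h(p) = 43/(2*p) (h(p) = 43/((2*p)) = 43*(1/(2*p)) = 43/(2*p))
y = -15628392/43 (y = 50091/(((43/2)/(-156))) = 50091/(((43/2)*(-1/156))) = 50091/(-43/312) = 50091*(-312/43) = -15628392/43 ≈ -3.6345e+5)
√(y + (10206 - 3358)/(-15557 + P)) = √(-15628392/43 + (10206 - 3358)/(-15557 + 19731)) = √(-15628392/43 + 6848/4174) = √(-15628392/43 + 6848*(1/4174)) = √(-15628392/43 + 3424/2087) = √(-32616306872/89741) = 2*I*√731754998750038/89741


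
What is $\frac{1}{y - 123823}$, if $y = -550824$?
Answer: $- \frac{1}{674647} \approx -1.4823 \cdot 10^{-6}$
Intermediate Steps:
$\frac{1}{y - 123823} = \frac{1}{-550824 - 123823} = \frac{1}{-674647} = - \frac{1}{674647}$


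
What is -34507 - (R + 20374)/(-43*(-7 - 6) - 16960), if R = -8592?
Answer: -565937525/16401 ≈ -34506.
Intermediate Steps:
-34507 - (R + 20374)/(-43*(-7 - 6) - 16960) = -34507 - (-8592 + 20374)/(-43*(-7 - 6) - 16960) = -34507 - 11782/(-43*(-13) - 16960) = -34507 - 11782/(559 - 16960) = -34507 - 11782/(-16401) = -34507 - 11782*(-1)/16401 = -34507 - 1*(-11782/16401) = -34507 + 11782/16401 = -565937525/16401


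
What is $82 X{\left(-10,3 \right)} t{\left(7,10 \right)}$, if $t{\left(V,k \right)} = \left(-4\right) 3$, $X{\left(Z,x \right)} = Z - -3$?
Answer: $6888$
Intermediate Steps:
$X{\left(Z,x \right)} = 3 + Z$ ($X{\left(Z,x \right)} = Z + 3 = 3 + Z$)
$t{\left(V,k \right)} = -12$
$82 X{\left(-10,3 \right)} t{\left(7,10 \right)} = 82 \left(3 - 10\right) \left(-12\right) = 82 \left(-7\right) \left(-12\right) = \left(-574\right) \left(-12\right) = 6888$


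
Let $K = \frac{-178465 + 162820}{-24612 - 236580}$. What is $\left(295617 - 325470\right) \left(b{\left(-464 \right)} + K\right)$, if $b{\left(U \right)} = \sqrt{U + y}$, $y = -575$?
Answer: $- \frac{155683395}{87064} - 29853 i \sqrt{1039} \approx -1788.1 - 9.6227 \cdot 10^{5} i$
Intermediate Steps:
$K = \frac{5215}{87064}$ ($K = - \frac{15645}{-261192} = \left(-15645\right) \left(- \frac{1}{261192}\right) = \frac{5215}{87064} \approx 0.059898$)
$b{\left(U \right)} = \sqrt{-575 + U}$ ($b{\left(U \right)} = \sqrt{U - 575} = \sqrt{-575 + U}$)
$\left(295617 - 325470\right) \left(b{\left(-464 \right)} + K\right) = \left(295617 - 325470\right) \left(\sqrt{-575 - 464} + \frac{5215}{87064}\right) = - 29853 \left(\sqrt{-1039} + \frac{5215}{87064}\right) = - 29853 \left(i \sqrt{1039} + \frac{5215}{87064}\right) = - 29853 \left(\frac{5215}{87064} + i \sqrt{1039}\right) = - \frac{155683395}{87064} - 29853 i \sqrt{1039}$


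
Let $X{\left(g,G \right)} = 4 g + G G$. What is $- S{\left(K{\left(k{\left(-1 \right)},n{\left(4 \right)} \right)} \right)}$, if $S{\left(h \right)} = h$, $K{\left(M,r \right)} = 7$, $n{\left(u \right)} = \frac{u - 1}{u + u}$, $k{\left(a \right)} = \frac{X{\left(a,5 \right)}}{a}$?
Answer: $-7$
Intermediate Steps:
$X{\left(g,G \right)} = G^{2} + 4 g$ ($X{\left(g,G \right)} = 4 g + G^{2} = G^{2} + 4 g$)
$k{\left(a \right)} = \frac{25 + 4 a}{a}$ ($k{\left(a \right)} = \frac{5^{2} + 4 a}{a} = \frac{25 + 4 a}{a}$)
$n{\left(u \right)} = \frac{-1 + u}{2 u}$
$- S{\left(K{\left(k{\left(-1 \right)},n{\left(4 \right)} \right)} \right)} = \left(-1\right) 7 = -7$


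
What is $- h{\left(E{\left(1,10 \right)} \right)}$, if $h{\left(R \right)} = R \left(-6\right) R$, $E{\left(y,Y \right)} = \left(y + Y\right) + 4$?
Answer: $1350$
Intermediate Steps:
$E{\left(y,Y \right)} = 4 + Y + y$ ($E{\left(y,Y \right)} = \left(Y + y\right) + 4 = 4 + Y + y$)
$h{\left(R \right)} = - 6 R^{2}$ ($h{\left(R \right)} = - 6 R R = - 6 R^{2}$)
$- h{\left(E{\left(1,10 \right)} \right)} = - \left(-6\right) \left(4 + 10 + 1\right)^{2} = - \left(-6\right) 15^{2} = - \left(-6\right) 225 = \left(-1\right) \left(-1350\right) = 1350$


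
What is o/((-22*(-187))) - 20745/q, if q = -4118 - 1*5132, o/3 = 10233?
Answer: 18465534/1902725 ≈ 9.7048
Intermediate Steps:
o = 30699 (o = 3*10233 = 30699)
q = -9250 (q = -4118 - 5132 = -9250)
o/((-22*(-187))) - 20745/q = 30699/((-22*(-187))) - 20745/(-9250) = 30699/4114 - 20745*(-1/9250) = 30699*(1/4114) + 4149/1850 = 30699/4114 + 4149/1850 = 18465534/1902725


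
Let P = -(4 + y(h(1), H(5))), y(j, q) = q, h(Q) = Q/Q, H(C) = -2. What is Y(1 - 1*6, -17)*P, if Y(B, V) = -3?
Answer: 6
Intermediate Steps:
h(Q) = 1
P = -2 (P = -(4 - 2) = -1*2 = -2)
Y(1 - 1*6, -17)*P = -3*(-2) = 6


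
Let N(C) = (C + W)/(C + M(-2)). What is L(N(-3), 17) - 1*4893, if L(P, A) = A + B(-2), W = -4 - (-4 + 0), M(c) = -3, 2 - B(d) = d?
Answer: -4872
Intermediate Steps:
B(d) = 2 - d
W = 0 (W = -4 - 1*(-4) = -4 + 4 = 0)
N(C) = C/(-3 + C) (N(C) = (C + 0)/(C - 3) = C/(-3 + C))
L(P, A) = 4 + A (L(P, A) = A + (2 - 1*(-2)) = A + (2 + 2) = A + 4 = 4 + A)
L(N(-3), 17) - 1*4893 = (4 + 17) - 1*4893 = 21 - 4893 = -4872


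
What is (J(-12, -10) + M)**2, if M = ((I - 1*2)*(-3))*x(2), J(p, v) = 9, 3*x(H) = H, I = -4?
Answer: 441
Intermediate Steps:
x(H) = H/3
M = 12 (M = ((-4 - 1*2)*(-3))*((1/3)*2) = ((-4 - 2)*(-3))*(2/3) = -6*(-3)*(2/3) = 18*(2/3) = 12)
(J(-12, -10) + M)**2 = (9 + 12)**2 = 21**2 = 441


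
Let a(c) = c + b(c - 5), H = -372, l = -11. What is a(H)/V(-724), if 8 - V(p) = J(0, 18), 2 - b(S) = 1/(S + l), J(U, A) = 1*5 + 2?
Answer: -143559/388 ≈ -370.00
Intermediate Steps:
J(U, A) = 7 (J(U, A) = 5 + 2 = 7)
b(S) = 2 - 1/(-11 + S) (b(S) = 2 - 1/(S - 11) = 2 - 1/(-11 + S))
V(p) = 1 (V(p) = 8 - 1*7 = 8 - 7 = 1)
a(c) = c + (-33 + 2*c)/(-16 + c) (a(c) = c + (-23 + 2*(c - 5))/(-11 + (c - 5)) = c + (-23 + 2*(-5 + c))/(-11 + (-5 + c)) = c + (-23 + (-10 + 2*c))/(-16 + c) = c + (-33 + 2*c)/(-16 + c))
a(H)/V(-724) = ((-33 + (-372)² - 14*(-372))/(-16 - 372))/1 = ((-33 + 138384 + 5208)/(-388))*1 = -1/388*143559*1 = -143559/388*1 = -143559/388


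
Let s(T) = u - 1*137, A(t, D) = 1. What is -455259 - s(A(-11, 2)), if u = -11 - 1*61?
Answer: -455050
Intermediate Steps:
u = -72 (u = -11 - 61 = -72)
s(T) = -209 (s(T) = -72 - 1*137 = -72 - 137 = -209)
-455259 - s(A(-11, 2)) = -455259 - 1*(-209) = -455259 + 209 = -455050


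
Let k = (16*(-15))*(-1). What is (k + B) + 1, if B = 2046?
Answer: 2287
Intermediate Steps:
k = 240 (k = -240*(-1) = 240)
(k + B) + 1 = (240 + 2046) + 1 = 2286 + 1 = 2287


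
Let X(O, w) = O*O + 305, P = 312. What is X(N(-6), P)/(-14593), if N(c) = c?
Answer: -341/14593 ≈ -0.023367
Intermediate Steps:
X(O, w) = 305 + O² (X(O, w) = O² + 305 = 305 + O²)
X(N(-6), P)/(-14593) = (305 + (-6)²)/(-14593) = (305 + 36)*(-1/14593) = 341*(-1/14593) = -341/14593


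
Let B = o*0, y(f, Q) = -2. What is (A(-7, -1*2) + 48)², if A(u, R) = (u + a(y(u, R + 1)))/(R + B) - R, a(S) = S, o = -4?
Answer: 11881/4 ≈ 2970.3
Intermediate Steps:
B = 0 (B = -4*0 = 0)
A(u, R) = -R + (-2 + u)/R (A(u, R) = (u - 2)/(R + 0) - R = (-2 + u)/R - R = -R + (-2 + u)/R)
(A(-7, -1*2) + 48)² = ((-2 - 7 - (-1*2)²)/((-1*2)) + 48)² = ((-2 - 7 - 1*(-2)²)/(-2) + 48)² = (-(-2 - 7 - 1*4)/2 + 48)² = (-(-2 - 7 - 4)/2 + 48)² = (-½*(-13) + 48)² = (13/2 + 48)² = (109/2)² = 11881/4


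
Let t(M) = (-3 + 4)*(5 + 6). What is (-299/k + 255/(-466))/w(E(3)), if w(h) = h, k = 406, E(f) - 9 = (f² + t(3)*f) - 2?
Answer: -60716/2317651 ≈ -0.026197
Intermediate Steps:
t(M) = 11 (t(M) = 1*11 = 11)
E(f) = 7 + f² + 11*f (E(f) = 9 + ((f² + 11*f) - 2) = 9 + (-2 + f² + 11*f) = 7 + f² + 11*f)
(-299/k + 255/(-466))/w(E(3)) = (-299/406 + 255/(-466))/(7 + 3² + 11*3) = (-299*1/406 + 255*(-1/466))/(7 + 9 + 33) = (-299/406 - 255/466)/49 = -60716/47299*1/49 = -60716/2317651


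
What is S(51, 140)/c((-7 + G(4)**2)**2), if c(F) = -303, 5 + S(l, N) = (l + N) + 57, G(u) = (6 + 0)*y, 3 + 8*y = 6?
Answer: -81/101 ≈ -0.80198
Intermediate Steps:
y = 3/8 (y = -3/8 + (1/8)*6 = -3/8 + 3/4 = 3/8 ≈ 0.37500)
G(u) = 9/4 (G(u) = (6 + 0)*(3/8) = 6*(3/8) = 9/4)
S(l, N) = 52 + N + l (S(l, N) = -5 + ((l + N) + 57) = -5 + ((N + l) + 57) = -5 + (57 + N + l) = 52 + N + l)
S(51, 140)/c((-7 + G(4)**2)**2) = (52 + 140 + 51)/(-303) = 243*(-1/303) = -81/101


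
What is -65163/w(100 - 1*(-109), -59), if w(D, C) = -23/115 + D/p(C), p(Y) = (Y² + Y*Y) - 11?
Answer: 2264740065/5906 ≈ 3.8346e+5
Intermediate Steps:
p(Y) = -11 + 2*Y² (p(Y) = (Y² + Y²) - 11 = 2*Y² - 11 = -11 + 2*Y²)
w(D, C) = -⅕ + D/(-11 + 2*C²) (w(D, C) = -23/115 + D/(-11 + 2*C²) = -23*1/115 + D/(-11 + 2*C²) = -⅕ + D/(-11 + 2*C²))
-65163/w(100 - 1*(-109), -59) = -65163*5*(-11 + 2*(-59)²)/(11 - 2*(-59)² + 5*(100 - 1*(-109))) = -65163*5*(-11 + 2*3481)/(11 - 2*3481 + 5*(100 + 109)) = -65163*5*(-11 + 6962)/(11 - 6962 + 5*209) = -65163*34755/(11 - 6962 + 1045) = -65163/((⅕)*(1/6951)*(-5906)) = -65163/(-5906/34755) = -65163*(-34755/5906) = 2264740065/5906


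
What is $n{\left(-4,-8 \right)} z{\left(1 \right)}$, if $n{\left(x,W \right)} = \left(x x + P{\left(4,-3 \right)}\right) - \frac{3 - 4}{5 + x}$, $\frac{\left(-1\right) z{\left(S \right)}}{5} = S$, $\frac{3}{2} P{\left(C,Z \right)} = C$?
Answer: $- \frac{295}{3} \approx -98.333$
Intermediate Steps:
$P{\left(C,Z \right)} = \frac{2 C}{3}$
$z{\left(S \right)} = - 5 S$
$n{\left(x,W \right)} = \frac{8}{3} + x^{2} + \frac{1}{5 + x}$ ($n{\left(x,W \right)} = \left(x x + \frac{2}{3} \cdot 4\right) - \frac{3 - 4}{5 + x} = \left(x^{2} + \frac{8}{3}\right) - - \frac{1}{5 + x} = \left(\frac{8}{3} + x^{2}\right) + \frac{1}{5 + x} = \frac{8}{3} + x^{2} + \frac{1}{5 + x}$)
$n{\left(-4,-8 \right)} z{\left(1 \right)} = \frac{43 + 3 \left(-4\right)^{3} + 8 \left(-4\right) + 15 \left(-4\right)^{2}}{3 \left(5 - 4\right)} \left(\left(-5\right) 1\right) = \frac{43 + 3 \left(-64\right) - 32 + 15 \cdot 16}{3 \cdot 1} \left(-5\right) = \frac{1}{3} \cdot 1 \left(43 - 192 - 32 + 240\right) \left(-5\right) = \frac{1}{3} \cdot 1 \cdot 59 \left(-5\right) = \frac{59}{3} \left(-5\right) = - \frac{295}{3}$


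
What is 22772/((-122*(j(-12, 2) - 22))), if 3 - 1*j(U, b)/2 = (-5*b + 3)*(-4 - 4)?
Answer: 5693/3904 ≈ 1.4582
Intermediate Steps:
j(U, b) = 54 - 80*b (j(U, b) = 6 - 2*(-5*b + 3)*(-4 - 4) = 6 - 2*(3 - 5*b)*(-8) = 6 - 2*(-24 + 40*b) = 6 + (48 - 80*b) = 54 - 80*b)
22772/((-122*(j(-12, 2) - 22))) = 22772/((-122*((54 - 80*2) - 22))) = 22772/((-122*((54 - 160) - 22))) = 22772/((-122*(-106 - 22))) = 22772/((-122*(-128))) = 22772/15616 = 22772*(1/15616) = 5693/3904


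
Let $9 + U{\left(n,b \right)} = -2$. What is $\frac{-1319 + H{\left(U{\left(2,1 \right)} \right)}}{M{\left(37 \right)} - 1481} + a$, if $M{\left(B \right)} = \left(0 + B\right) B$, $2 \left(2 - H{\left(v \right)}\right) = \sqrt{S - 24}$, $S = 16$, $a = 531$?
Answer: $\frac{60789}{112} + \frac{i \sqrt{2}}{112} \approx 542.76 + 0.012627 i$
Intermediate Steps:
$U{\left(n,b \right)} = -11$ ($U{\left(n,b \right)} = -9 - 2 = -11$)
$H{\left(v \right)} = 2 - i \sqrt{2}$ ($H{\left(v \right)} = 2 - \frac{\sqrt{16 - 24}}{2} = 2 - \frac{\sqrt{-8}}{2} = 2 - \frac{2 i \sqrt{2}}{2} = 2 - i \sqrt{2}$)
$M{\left(B \right)} = B^{2}$ ($M{\left(B \right)} = B B = B^{2}$)
$\frac{-1319 + H{\left(U{\left(2,1 \right)} \right)}}{M{\left(37 \right)} - 1481} + a = \frac{-1319 + \left(2 - i \sqrt{2}\right)}{37^{2} - 1481} + 531 = \frac{-1317 - i \sqrt{2}}{1369 - 1481} + 531 = \frac{-1317 - i \sqrt{2}}{-112} + 531 = \left(-1317 - i \sqrt{2}\right) \left(- \frac{1}{112}\right) + 531 = \left(\frac{1317}{112} + \frac{i \sqrt{2}}{112}\right) + 531 = \frac{60789}{112} + \frac{i \sqrt{2}}{112}$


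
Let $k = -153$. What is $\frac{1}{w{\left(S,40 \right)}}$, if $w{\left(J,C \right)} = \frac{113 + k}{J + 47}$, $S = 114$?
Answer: $- \frac{161}{40} \approx -4.025$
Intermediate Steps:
$w{\left(J,C \right)} = - \frac{40}{47 + J}$ ($w{\left(J,C \right)} = \frac{113 - 153}{J + 47} = - \frac{40}{47 + J}$)
$\frac{1}{w{\left(S,40 \right)}} = \frac{1}{\left(-40\right) \frac{1}{47 + 114}} = \frac{1}{\left(-40\right) \frac{1}{161}} = \frac{1}{- \frac{40}{161}} = - \frac{161}{40}$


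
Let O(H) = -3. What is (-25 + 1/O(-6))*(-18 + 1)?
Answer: 1292/3 ≈ 430.67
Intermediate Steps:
(-25 + 1/O(-6))*(-18 + 1) = (-25 + 1/(-3))*(-18 + 1) = (-25 - ⅓)*(-17) = -76/3*(-17) = 1292/3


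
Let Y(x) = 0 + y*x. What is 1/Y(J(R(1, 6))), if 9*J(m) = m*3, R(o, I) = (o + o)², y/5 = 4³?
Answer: 3/1280 ≈ 0.0023438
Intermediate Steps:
y = 320 (y = 5*4³ = 5*64 = 320)
R(o, I) = 4*o² (R(o, I) = (2*o)² = 4*o²)
J(m) = m/3 (J(m) = (m*3)/9 = (3*m)/9 = m/3)
Y(x) = 320*x (Y(x) = 0 + 320*x = 320*x)
1/Y(J(R(1, 6))) = 1/(320*((4*1²)/3)) = 1/(320*((4*1)/3)) = 1/(320*((⅓)*4)) = 1/(320*(4/3)) = 1/(1280/3) = 3/1280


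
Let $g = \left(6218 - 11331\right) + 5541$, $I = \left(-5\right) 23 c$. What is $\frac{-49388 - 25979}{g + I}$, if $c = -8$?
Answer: $- \frac{75367}{1348} \approx -55.91$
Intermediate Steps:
$I = 920$ ($I = \left(-5\right) 23 \left(-8\right) = \left(-115\right) \left(-8\right) = 920$)
$g = 428$ ($g = -5113 + 5541 = 428$)
$\frac{-49388 - 25979}{g + I} = \frac{-49388 - 25979}{428 + 920} = - \frac{75367}{1348}$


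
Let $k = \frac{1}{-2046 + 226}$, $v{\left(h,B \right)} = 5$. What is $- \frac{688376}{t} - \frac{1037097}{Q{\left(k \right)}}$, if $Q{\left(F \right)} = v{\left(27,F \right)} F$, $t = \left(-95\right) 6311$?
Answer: $\frac{226330221483236}{599545} \approx 3.775 \cdot 10^{8}$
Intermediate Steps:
$t = -599545$
$k = - \frac{1}{1820}$ ($k = \frac{1}{-1820} = - \frac{1}{1820} \approx -0.00054945$)
$Q{\left(F \right)} = 5 F$
$- \frac{688376}{t} - \frac{1037097}{Q{\left(k \right)}} = - \frac{688376}{-599545} - \frac{1037097}{5 \left(- \frac{1}{1820}\right)} = \left(-688376\right) \left(- \frac{1}{599545}\right) - \frac{1037097}{- \frac{1}{364}} = \frac{688376}{599545} - -377503308 = \frac{688376}{599545} + 377503308 = \frac{226330221483236}{599545}$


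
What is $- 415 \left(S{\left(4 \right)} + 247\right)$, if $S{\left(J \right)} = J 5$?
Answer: $-110805$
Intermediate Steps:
$S{\left(J \right)} = 5 J$
$- 415 \left(S{\left(4 \right)} + 247\right) = - 415 \left(5 \cdot 4 + 247\right) = - 415 \left(20 + 247\right) = \left(-415\right) 267 = -110805$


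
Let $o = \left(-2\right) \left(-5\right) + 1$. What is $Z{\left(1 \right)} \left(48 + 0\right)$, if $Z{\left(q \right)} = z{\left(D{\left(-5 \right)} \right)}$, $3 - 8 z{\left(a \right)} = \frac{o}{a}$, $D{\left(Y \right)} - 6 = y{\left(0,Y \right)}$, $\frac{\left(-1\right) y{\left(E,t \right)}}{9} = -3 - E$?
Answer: $16$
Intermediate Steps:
$y{\left(E,t \right)} = 27 + 9 E$ ($y{\left(E,t \right)} = - 9 \left(-3 - E\right) = 27 + 9 E$)
$D{\left(Y \right)} = 33$ ($D{\left(Y \right)} = 6 + \left(27 + 9 \cdot 0\right) = 6 + \left(27 + 0\right) = 6 + 27 = 33$)
$o = 11$ ($o = 10 + 1 = 11$)
$z{\left(a \right)} = \frac{3}{8} - \frac{11}{8 a}$ ($z{\left(a \right)} = \frac{3}{8} - \frac{11 \frac{1}{a}}{8} = \frac{3}{8} - \frac{11}{8 a}$)
$Z{\left(q \right)} = \frac{1}{3}$ ($Z{\left(q \right)} = \frac{-11 + 3 \cdot 33}{8 \cdot 33} = \frac{1}{8} \cdot \frac{1}{33} \left(-11 + 99\right) = \frac{1}{8} \cdot \frac{1}{33} \cdot 88 = \frac{1}{3}$)
$Z{\left(1 \right)} \left(48 + 0\right) = \frac{48 + 0}{3} = \frac{1}{3} \cdot 48 = 16$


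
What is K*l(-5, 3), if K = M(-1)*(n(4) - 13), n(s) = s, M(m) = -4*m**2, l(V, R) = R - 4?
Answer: -36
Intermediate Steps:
l(V, R) = -4 + R
K = 36 (K = (-4*(-1)**2)*(4 - 13) = -4*1*(-9) = -4*(-9) = 36)
K*l(-5, 3) = 36*(-4 + 3) = 36*(-1) = -36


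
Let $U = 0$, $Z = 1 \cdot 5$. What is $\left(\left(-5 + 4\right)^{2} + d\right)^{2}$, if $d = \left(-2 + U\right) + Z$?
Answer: $16$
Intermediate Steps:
$Z = 5$
$d = 3$ ($d = \left(-2 + 0\right) + 5 = -2 + 5 = 3$)
$\left(\left(-5 + 4\right)^{2} + d\right)^{2} = \left(\left(-5 + 4\right)^{2} + 3\right)^{2} = \left(\left(-1\right)^{2} + 3\right)^{2} = \left(1 + 3\right)^{2} = 4^{2} = 16$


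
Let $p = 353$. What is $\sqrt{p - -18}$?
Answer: $\sqrt{371} \approx 19.261$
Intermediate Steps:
$\sqrt{p - -18} = \sqrt{353 - -18} = \sqrt{353 + 18} = \sqrt{371}$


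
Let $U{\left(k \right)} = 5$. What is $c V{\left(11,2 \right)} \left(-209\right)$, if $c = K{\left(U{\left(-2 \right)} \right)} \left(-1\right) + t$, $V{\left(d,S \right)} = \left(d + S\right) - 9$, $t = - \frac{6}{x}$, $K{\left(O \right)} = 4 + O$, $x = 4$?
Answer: $8778$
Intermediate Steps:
$t = - \frac{3}{2}$ ($t = - \frac{6}{4} = \left(-6\right) \frac{1}{4} = - \frac{3}{2} \approx -1.5$)
$V{\left(d,S \right)} = -9 + S + d$ ($V{\left(d,S \right)} = \left(S + d\right) - 9 = -9 + S + d$)
$c = - \frac{21}{2}$ ($c = \left(4 + 5\right) \left(-1\right) - \frac{3}{2} = 9 \left(-1\right) - \frac{3}{2} = -9 - \frac{3}{2} = - \frac{21}{2} \approx -10.5$)
$c V{\left(11,2 \right)} \left(-209\right) = - \frac{21 \left(-9 + 2 + 11\right)}{2} \left(-209\right) = \left(- \frac{21}{2}\right) 4 \left(-209\right) = \left(-42\right) \left(-209\right) = 8778$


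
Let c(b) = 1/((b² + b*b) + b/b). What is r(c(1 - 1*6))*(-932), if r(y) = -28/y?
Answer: 1330896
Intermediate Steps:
c(b) = 1/(1 + 2*b²) (c(b) = 1/((b² + b²) + 1) = 1/(2*b² + 1) = 1/(1 + 2*b²))
r(c(1 - 1*6))*(-932) = -(28 + 56*(1 - 1*6)²)*(-932) = -(28 + 56*(1 - 6)²)*(-932) = -28/(1/(1 + 2*(-5)²))*(-932) = -28/(1/(1 + 2*25))*(-932) = -28/(1/(1 + 50))*(-932) = -28/(1/51)*(-932) = -28/1/51*(-932) = -28*51*(-932) = -1428*(-932) = 1330896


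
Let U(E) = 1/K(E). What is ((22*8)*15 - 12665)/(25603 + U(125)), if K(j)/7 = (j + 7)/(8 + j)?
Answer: -264660/675923 ≈ -0.39155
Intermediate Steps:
K(j) = 7*(7 + j)/(8 + j) (K(j) = 7*((j + 7)/(8 + j)) = 7*((7 + j)/(8 + j)) = 7*(7 + j)/(8 + j))
U(E) = (8 + E)/(7*(7 + E)) (U(E) = 1/(7*(7 + E)/(8 + E)) = (8 + E)/(7*(7 + E)))
((22*8)*15 - 12665)/(25603 + U(125)) = ((22*8)*15 - 12665)/(25603 + (8 + 125)/(7*(7 + 125))) = (176*15 - 12665)/(25603 + (1/7)*133/132) = (2640 - 12665)/(25603 + (1/7)*(1/132)*133) = -10025/(25603 + 19/132) = -10025/3379615/132 = -10025*132/3379615 = -264660/675923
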